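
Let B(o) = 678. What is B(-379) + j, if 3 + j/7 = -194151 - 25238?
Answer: -1535066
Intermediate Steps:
j = -1535744 (j = -21 + 7*(-194151 - 25238) = -21 + 7*(-219389) = -21 - 1535723 = -1535744)
B(-379) + j = 678 - 1535744 = -1535066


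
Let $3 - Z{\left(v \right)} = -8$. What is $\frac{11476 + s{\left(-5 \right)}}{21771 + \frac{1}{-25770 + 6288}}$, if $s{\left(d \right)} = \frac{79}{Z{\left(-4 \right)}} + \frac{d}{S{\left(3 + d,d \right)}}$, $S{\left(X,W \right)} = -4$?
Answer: $\frac{4922273415}{9331137662} \approx 0.52751$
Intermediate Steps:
$Z{\left(v \right)} = 11$ ($Z{\left(v \right)} = 3 - -8 = 3 + 8 = 11$)
$s{\left(d \right)} = \frac{79}{11} - \frac{d}{4}$ ($s{\left(d \right)} = \frac{79}{11} + \frac{d}{-4} = 79 \cdot \frac{1}{11} + d \left(- \frac{1}{4}\right) = \frac{79}{11} - \frac{d}{4}$)
$\frac{11476 + s{\left(-5 \right)}}{21771 + \frac{1}{-25770 + 6288}} = \frac{11476 + \left(\frac{79}{11} - - \frac{5}{4}\right)}{21771 + \frac{1}{-25770 + 6288}} = \frac{11476 + \left(\frac{79}{11} + \frac{5}{4}\right)}{21771 + \frac{1}{-19482}} = \frac{11476 + \frac{371}{44}}{21771 - \frac{1}{19482}} = \frac{505315}{44 \cdot \frac{424142621}{19482}} = \frac{505315}{44} \cdot \frac{19482}{424142621} = \frac{4922273415}{9331137662}$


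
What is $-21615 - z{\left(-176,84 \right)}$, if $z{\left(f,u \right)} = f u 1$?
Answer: $-6831$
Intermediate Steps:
$z{\left(f,u \right)} = f u$
$-21615 - z{\left(-176,84 \right)} = -21615 - \left(-176\right) 84 = -21615 - -14784 = -21615 + 14784 = -6831$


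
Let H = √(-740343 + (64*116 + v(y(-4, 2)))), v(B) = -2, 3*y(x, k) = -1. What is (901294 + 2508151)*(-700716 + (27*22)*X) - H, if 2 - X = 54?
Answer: -2494363599780 - I*√732921 ≈ -2.4944e+12 - 856.11*I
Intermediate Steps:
X = -52 (X = 2 - 1*54 = 2 - 54 = -52)
y(x, k) = -⅓ (y(x, k) = (⅓)*(-1) = -⅓)
H = I*√732921 (H = √(-740343 + (64*116 - 2)) = √(-740343 + (7424 - 2)) = √(-740343 + 7422) = √(-732921) = I*√732921 ≈ 856.11*I)
(901294 + 2508151)*(-700716 + (27*22)*X) - H = (901294 + 2508151)*(-700716 + (27*22)*(-52)) - I*√732921 = 3409445*(-700716 + 594*(-52)) - I*√732921 = 3409445*(-700716 - 30888) - I*√732921 = 3409445*(-731604) - I*√732921 = -2494363599780 - I*√732921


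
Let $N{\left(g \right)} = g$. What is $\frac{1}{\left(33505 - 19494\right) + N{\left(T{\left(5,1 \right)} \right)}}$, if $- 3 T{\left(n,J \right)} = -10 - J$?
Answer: $\frac{3}{42044} \approx 7.1354 \cdot 10^{-5}$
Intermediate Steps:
$T{\left(n,J \right)} = \frac{10}{3} + \frac{J}{3}$ ($T{\left(n,J \right)} = - \frac{-10 - J}{3} = \frac{10}{3} + \frac{J}{3}$)
$\frac{1}{\left(33505 - 19494\right) + N{\left(T{\left(5,1 \right)} \right)}} = \frac{1}{\left(33505 - 19494\right) + \left(\frac{10}{3} + \frac{1}{3} \cdot 1\right)} = \frac{1}{\left(33505 - 19494\right) + \left(\frac{10}{3} + \frac{1}{3}\right)} = \frac{1}{14011 + \frac{11}{3}} = \frac{1}{\frac{42044}{3}} = \frac{3}{42044}$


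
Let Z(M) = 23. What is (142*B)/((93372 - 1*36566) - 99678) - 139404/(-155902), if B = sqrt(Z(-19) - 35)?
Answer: 69702/77951 - 71*I*sqrt(3)/10718 ≈ 0.89418 - 0.011474*I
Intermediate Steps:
B = 2*I*sqrt(3) (B = sqrt(23 - 35) = sqrt(-12) = 2*I*sqrt(3) ≈ 3.4641*I)
(142*B)/((93372 - 1*36566) - 99678) - 139404/(-155902) = (142*(2*I*sqrt(3)))/((93372 - 1*36566) - 99678) - 139404/(-155902) = (284*I*sqrt(3))/((93372 - 36566) - 99678) - 139404*(-1/155902) = (284*I*sqrt(3))/(56806 - 99678) + 69702/77951 = (284*I*sqrt(3))/(-42872) + 69702/77951 = (284*I*sqrt(3))*(-1/42872) + 69702/77951 = -71*I*sqrt(3)/10718 + 69702/77951 = 69702/77951 - 71*I*sqrt(3)/10718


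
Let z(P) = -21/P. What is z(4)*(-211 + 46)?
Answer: 3465/4 ≈ 866.25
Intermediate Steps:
z(4)*(-211 + 46) = (-21/4)*(-211 + 46) = -21*¼*(-165) = -21/4*(-165) = 3465/4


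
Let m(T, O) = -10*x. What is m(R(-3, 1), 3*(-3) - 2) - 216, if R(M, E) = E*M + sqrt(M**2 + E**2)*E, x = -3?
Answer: -186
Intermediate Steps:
R(M, E) = E*M + E*sqrt(E**2 + M**2) (R(M, E) = E*M + sqrt(E**2 + M**2)*E = E*M + E*sqrt(E**2 + M**2))
m(T, O) = 30 (m(T, O) = -10*(-3) = 30)
m(R(-3, 1), 3*(-3) - 2) - 216 = 30 - 216 = -186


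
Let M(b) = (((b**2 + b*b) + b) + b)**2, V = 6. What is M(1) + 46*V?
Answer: 292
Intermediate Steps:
M(b) = (2*b + 2*b**2)**2 (M(b) = (((b**2 + b**2) + b) + b)**2 = ((2*b**2 + b) + b)**2 = ((b + 2*b**2) + b)**2 = (2*b + 2*b**2)**2)
M(1) + 46*V = 4*1**2*(1 + 1)**2 + 46*6 = 4*1*2**2 + 276 = 4*1*4 + 276 = 16 + 276 = 292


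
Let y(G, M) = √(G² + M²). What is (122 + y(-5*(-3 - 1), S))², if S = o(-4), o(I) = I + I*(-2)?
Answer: 15300 + 976*√26 ≈ 20277.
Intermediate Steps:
o(I) = -I (o(I) = I - 2*I = -I)
S = 4 (S = -1*(-4) = 4)
(122 + y(-5*(-3 - 1), S))² = (122 + √((-5*(-3 - 1))² + 4²))² = (122 + √((-5*(-4))² + 16))² = (122 + √(20² + 16))² = (122 + √(400 + 16))² = (122 + √416)² = (122 + 4*√26)²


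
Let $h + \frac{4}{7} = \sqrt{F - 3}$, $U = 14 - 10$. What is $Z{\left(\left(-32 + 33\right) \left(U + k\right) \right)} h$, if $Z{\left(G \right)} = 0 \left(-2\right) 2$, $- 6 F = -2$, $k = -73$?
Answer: $0$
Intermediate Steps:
$U = 4$ ($U = 14 - 10 = 4$)
$F = \frac{1}{3}$ ($F = \left(- \frac{1}{6}\right) \left(-2\right) = \frac{1}{3} \approx 0.33333$)
$Z{\left(G \right)} = 0$ ($Z{\left(G \right)} = 0 \cdot 2 = 0$)
$h = - \frac{4}{7} + \frac{2 i \sqrt{6}}{3}$ ($h = - \frac{4}{7} + \sqrt{\frac{1}{3} - 3} = - \frac{4}{7} + \sqrt{- \frac{8}{3}} = - \frac{4}{7} + \frac{2 i \sqrt{6}}{3} \approx -0.57143 + 1.633 i$)
$Z{\left(\left(-32 + 33\right) \left(U + k\right) \right)} h = 0 \left(- \frac{4}{7} + \frac{2 i \sqrt{6}}{3}\right) = 0$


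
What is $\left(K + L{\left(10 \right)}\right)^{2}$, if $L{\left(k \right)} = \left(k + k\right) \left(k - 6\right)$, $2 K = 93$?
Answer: $\frac{64009}{4} \approx 16002.0$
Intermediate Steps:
$K = \frac{93}{2}$ ($K = \frac{1}{2} \cdot 93 = \frac{93}{2} \approx 46.5$)
$L{\left(k \right)} = 2 k \left(-6 + k\right)$
$\left(K + L{\left(10 \right)}\right)^{2} = \left(\frac{93}{2} + 2 \cdot 10 \left(-6 + 10\right)\right)^{2} = \left(\frac{93}{2} + 2 \cdot 10 \cdot 4\right)^{2} = \left(\frac{93}{2} + 80\right)^{2} = \left(\frac{253}{2}\right)^{2} = \frac{64009}{4}$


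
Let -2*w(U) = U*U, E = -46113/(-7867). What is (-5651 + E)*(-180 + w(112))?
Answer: 286535281408/7867 ≈ 3.6422e+7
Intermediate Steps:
E = 46113/7867 (E = -46113*(-1/7867) = 46113/7867 ≈ 5.8616)
w(U) = -U²/2 (w(U) = -U*U/2 = -U²/2)
(-5651 + E)*(-180 + w(112)) = (-5651 + 46113/7867)*(-180 - ½*112²) = -44410304*(-180 - ½*12544)/7867 = -44410304*(-180 - 6272)/7867 = -44410304/7867*(-6452) = 286535281408/7867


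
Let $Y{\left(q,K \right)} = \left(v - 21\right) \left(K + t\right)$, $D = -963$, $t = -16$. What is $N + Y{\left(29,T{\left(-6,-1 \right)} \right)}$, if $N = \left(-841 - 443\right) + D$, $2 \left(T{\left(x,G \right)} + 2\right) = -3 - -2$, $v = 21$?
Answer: $-2247$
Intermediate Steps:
$T{\left(x,G \right)} = - \frac{5}{2}$ ($T{\left(x,G \right)} = -2 + \frac{-3 - -2}{2} = -2 + \frac{-3 + 2}{2} = -2 + \frac{1}{2} \left(-1\right) = -2 - \frac{1}{2} = - \frac{5}{2}$)
$N = -2247$ ($N = \left(-841 - 443\right) - 963 = -1284 - 963 = -2247$)
$Y{\left(q,K \right)} = 0$ ($Y{\left(q,K \right)} = \left(21 - 21\right) \left(K - 16\right) = 0 \left(-16 + K\right) = 0$)
$N + Y{\left(29,T{\left(-6,-1 \right)} \right)} = -2247 + 0 = -2247$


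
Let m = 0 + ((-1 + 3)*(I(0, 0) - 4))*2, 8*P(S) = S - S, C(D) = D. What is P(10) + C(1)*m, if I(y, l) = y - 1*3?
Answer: -28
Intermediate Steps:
I(y, l) = -3 + y (I(y, l) = y - 3 = -3 + y)
P(S) = 0 (P(S) = (S - S)/8 = (1/8)*0 = 0)
m = -28 (m = 0 + ((-1 + 3)*((-3 + 0) - 4))*2 = 0 + (2*(-3 - 4))*2 = 0 + (2*(-7))*2 = 0 - 14*2 = 0 - 28 = -28)
P(10) + C(1)*m = 0 + 1*(-28) = 0 - 28 = -28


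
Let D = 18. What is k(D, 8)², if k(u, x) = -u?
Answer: 324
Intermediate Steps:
k(D, 8)² = (-1*18)² = (-18)² = 324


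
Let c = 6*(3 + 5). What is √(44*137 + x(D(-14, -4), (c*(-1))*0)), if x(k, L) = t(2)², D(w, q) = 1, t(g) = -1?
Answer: √6029 ≈ 77.647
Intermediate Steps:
c = 48 (c = 6*8 = 48)
x(k, L) = 1 (x(k, L) = (-1)² = 1)
√(44*137 + x(D(-14, -4), (c*(-1))*0)) = √(44*137 + 1) = √(6028 + 1) = √6029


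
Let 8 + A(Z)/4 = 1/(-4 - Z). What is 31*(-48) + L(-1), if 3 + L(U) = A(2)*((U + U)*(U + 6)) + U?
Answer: -3496/3 ≈ -1165.3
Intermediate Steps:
A(Z) = -32 + 4/(-4 - Z)
L(U) = -3 + U - 196*U*(6 + U)/3 (L(U) = -3 + ((4*(-33 - 8*2)/(4 + 2))*((U + U)*(U + 6)) + U) = -3 + ((4*(-33 - 16)/6)*((2*U)*(6 + U)) + U) = -3 + ((4*(⅙)*(-49))*(2*U*(6 + U)) + U) = -3 + (-196*U*(6 + U)/3 + U) = -3 + (U - 196*U*(6 + U)/3) = -3 + U - 196*U*(6 + U)/3)
31*(-48) + L(-1) = 31*(-48) + (-3 - 391*(-1) - 196/3*(-1)²) = -1488 + (-3 + 391 - 196/3*1) = -1488 + (-3 + 391 - 196/3) = -1488 + 968/3 = -3496/3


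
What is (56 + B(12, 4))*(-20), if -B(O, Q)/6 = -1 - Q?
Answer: -1720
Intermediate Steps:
B(O, Q) = 6 + 6*Q (B(O, Q) = -6*(-1 - Q) = 6 + 6*Q)
(56 + B(12, 4))*(-20) = (56 + (6 + 6*4))*(-20) = (56 + (6 + 24))*(-20) = (56 + 30)*(-20) = 86*(-20) = -1720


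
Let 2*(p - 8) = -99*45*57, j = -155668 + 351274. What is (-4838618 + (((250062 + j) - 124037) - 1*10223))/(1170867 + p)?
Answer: -1810884/417563 ≈ -4.3368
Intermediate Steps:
j = 195606
p = -253919/2 (p = 8 + (-99*45*57)/2 = 8 + (-4455*57)/2 = 8 + (½)*(-253935) = 8 - 253935/2 = -253919/2 ≈ -1.2696e+5)
(-4838618 + (((250062 + j) - 124037) - 1*10223))/(1170867 + p) = (-4838618 + (((250062 + 195606) - 124037) - 1*10223))/(1170867 - 253919/2) = (-4838618 + ((445668 - 124037) - 10223))/(2087815/2) = (-4838618 + (321631 - 10223))*(2/2087815) = (-4838618 + 311408)*(2/2087815) = -4527210*2/2087815 = -1810884/417563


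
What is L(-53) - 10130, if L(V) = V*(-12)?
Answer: -9494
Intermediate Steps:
L(V) = -12*V
L(-53) - 10130 = -12*(-53) - 10130 = 636 - 10130 = -9494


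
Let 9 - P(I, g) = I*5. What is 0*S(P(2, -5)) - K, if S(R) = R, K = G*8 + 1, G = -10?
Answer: 79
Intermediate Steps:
P(I, g) = 9 - 5*I (P(I, g) = 9 - I*5 = 9 - 5*I)
K = -79 (K = -10*8 + 1 = -80 + 1 = -79)
0*S(P(2, -5)) - K = 0*(9 - 5*2) - 1*(-79) = 0*(9 - 10) + 79 = 0*(-1) + 79 = 0 + 79 = 79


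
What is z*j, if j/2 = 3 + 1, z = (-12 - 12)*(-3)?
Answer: 576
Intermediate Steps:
z = 72 (z = -24*(-3) = 72)
j = 8 (j = 2*(3 + 1) = 2*4 = 8)
z*j = 72*8 = 576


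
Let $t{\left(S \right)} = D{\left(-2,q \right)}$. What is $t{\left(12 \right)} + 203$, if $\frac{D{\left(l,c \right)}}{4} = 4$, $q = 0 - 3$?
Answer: $219$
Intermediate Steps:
$q = -3$
$D{\left(l,c \right)} = 16$ ($D{\left(l,c \right)} = 4 \cdot 4 = 16$)
$t{\left(S \right)} = 16$
$t{\left(12 \right)} + 203 = 16 + 203 = 219$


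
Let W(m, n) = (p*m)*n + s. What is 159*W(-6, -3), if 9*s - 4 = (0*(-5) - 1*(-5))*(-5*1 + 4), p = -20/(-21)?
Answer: 56869/21 ≈ 2708.0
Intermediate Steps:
p = 20/21 (p = -20*(-1/21) = 20/21 ≈ 0.95238)
s = -⅑ (s = 4/9 + ((0*(-5) - 1*(-5))*(-5*1 + 4))/9 = 4/9 + ((0 + 5)*(-5 + 4))/9 = 4/9 + (5*(-1))/9 = 4/9 + (⅑)*(-5) = 4/9 - 5/9 = -⅑ ≈ -0.11111)
W(m, n) = -⅑ + 20*m*n/21 (W(m, n) = (20*m/21)*n - ⅑ = 20*m*n/21 - ⅑ = -⅑ + 20*m*n/21)
159*W(-6, -3) = 159*(-⅑ + (20/21)*(-6)*(-3)) = 159*(-⅑ + 120/7) = 159*(1073/63) = 56869/21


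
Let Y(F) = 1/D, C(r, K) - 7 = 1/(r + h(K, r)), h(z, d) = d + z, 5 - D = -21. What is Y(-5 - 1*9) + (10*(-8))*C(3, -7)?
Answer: -12479/26 ≈ -479.96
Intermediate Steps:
D = 26 (D = 5 - 1*(-21) = 5 + 21 = 26)
C(r, K) = 7 + 1/(K + 2*r) (C(r, K) = 7 + 1/(r + (r + K)) = 7 + 1/(r + (K + r)) = 7 + 1/(K + 2*r))
Y(F) = 1/26
Y(-5 - 1*9) + (10*(-8))*C(3, -7) = 1/26 + (10*(-8))*((1 + 7*(-7) + 14*3)/(-7 + 2*3)) = 1/26 - 80*(1 - 49 + 42)/(-7 + 6) = 1/26 - 80*(-6)/(-1) = 1/26 - (-80)*(-6) = 1/26 - 80*6 = 1/26 - 480 = -12479/26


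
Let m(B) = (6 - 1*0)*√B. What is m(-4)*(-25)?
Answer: -300*I ≈ -300.0*I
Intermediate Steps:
m(B) = 6*√B (m(B) = (6 + 0)*√B = 6*√B)
m(-4)*(-25) = (6*√(-4))*(-25) = (6*(2*I))*(-25) = (12*I)*(-25) = -300*I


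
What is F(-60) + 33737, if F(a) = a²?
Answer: 37337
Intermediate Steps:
F(-60) + 33737 = (-60)² + 33737 = 3600 + 33737 = 37337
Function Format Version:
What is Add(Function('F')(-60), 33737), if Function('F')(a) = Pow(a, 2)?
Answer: 37337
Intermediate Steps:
Add(Function('F')(-60), 33737) = Add(Pow(-60, 2), 33737) = Add(3600, 33737) = 37337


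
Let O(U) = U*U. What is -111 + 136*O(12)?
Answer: 19473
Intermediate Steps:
O(U) = U**2
-111 + 136*O(12) = -111 + 136*12**2 = -111 + 136*144 = -111 + 19584 = 19473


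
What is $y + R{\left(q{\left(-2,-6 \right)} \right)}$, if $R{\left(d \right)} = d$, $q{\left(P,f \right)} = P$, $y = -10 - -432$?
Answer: $420$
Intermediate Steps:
$y = 422$ ($y = -10 + 432 = 422$)
$y + R{\left(q{\left(-2,-6 \right)} \right)} = 422 - 2 = 420$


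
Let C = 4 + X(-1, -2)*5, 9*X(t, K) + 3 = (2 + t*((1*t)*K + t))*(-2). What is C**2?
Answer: 121/81 ≈ 1.4938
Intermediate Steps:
X(t, K) = -7/9 - 2*t*(t + K*t)/9 (X(t, K) = -1/3 + ((2 + t*((1*t)*K + t))*(-2))/9 = -1/3 + ((2 + t*(t*K + t))*(-2))/9 = -1/3 + ((2 + t*(K*t + t))*(-2))/9 = -1/3 + ((2 + t*(t + K*t))*(-2))/9 = -1/3 + (-4 - 2*t*(t + K*t))/9 = -1/3 + (-4/9 - 2*t*(t + K*t)/9) = -7/9 - 2*t*(t + K*t)/9)
C = 11/9 (C = 4 + (-7/9 - 2/9*(-1)**2 - 2/9*(-2)*(-1)**2)*5 = 4 + (-7/9 - 2/9*1 - 2/9*(-2)*1)*5 = 4 + (-7/9 - 2/9 + 4/9)*5 = 4 - 5/9*5 = 4 - 25/9 = 11/9 ≈ 1.2222)
C**2 = (11/9)**2 = 121/81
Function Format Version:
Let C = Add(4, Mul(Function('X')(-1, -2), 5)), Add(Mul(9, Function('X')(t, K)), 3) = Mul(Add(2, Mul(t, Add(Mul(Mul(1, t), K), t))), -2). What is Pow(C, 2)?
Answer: Rational(121, 81) ≈ 1.4938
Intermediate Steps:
Function('X')(t, K) = Add(Rational(-7, 9), Mul(Rational(-2, 9), t, Add(t, Mul(K, t)))) (Function('X')(t, K) = Add(Rational(-1, 3), Mul(Rational(1, 9), Mul(Add(2, Mul(t, Add(Mul(Mul(1, t), K), t))), -2))) = Add(Rational(-1, 3), Mul(Rational(1, 9), Mul(Add(2, Mul(t, Add(Mul(t, K), t))), -2))) = Add(Rational(-1, 3), Mul(Rational(1, 9), Mul(Add(2, Mul(t, Add(Mul(K, t), t))), -2))) = Add(Rational(-1, 3), Mul(Rational(1, 9), Mul(Add(2, Mul(t, Add(t, Mul(K, t)))), -2))) = Add(Rational(-1, 3), Mul(Rational(1, 9), Add(-4, Mul(-2, t, Add(t, Mul(K, t)))))) = Add(Rational(-1, 3), Add(Rational(-4, 9), Mul(Rational(-2, 9), t, Add(t, Mul(K, t))))) = Add(Rational(-7, 9), Mul(Rational(-2, 9), t, Add(t, Mul(K, t)))))
C = Rational(11, 9) (C = Add(4, Mul(Add(Rational(-7, 9), Mul(Rational(-2, 9), Pow(-1, 2)), Mul(Rational(-2, 9), -2, Pow(-1, 2))), 5)) = Add(4, Mul(Add(Rational(-7, 9), Mul(Rational(-2, 9), 1), Mul(Rational(-2, 9), -2, 1)), 5)) = Add(4, Mul(Add(Rational(-7, 9), Rational(-2, 9), Rational(4, 9)), 5)) = Add(4, Mul(Rational(-5, 9), 5)) = Add(4, Rational(-25, 9)) = Rational(11, 9) ≈ 1.2222)
Pow(C, 2) = Pow(Rational(11, 9), 2) = Rational(121, 81)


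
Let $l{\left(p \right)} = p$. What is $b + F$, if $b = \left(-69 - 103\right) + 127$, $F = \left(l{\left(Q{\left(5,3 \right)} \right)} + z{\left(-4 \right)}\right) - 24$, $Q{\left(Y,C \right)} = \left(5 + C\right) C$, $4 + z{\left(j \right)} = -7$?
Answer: $-56$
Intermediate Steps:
$z{\left(j \right)} = -11$ ($z{\left(j \right)} = -4 - 7 = -11$)
$Q{\left(Y,C \right)} = C \left(5 + C\right)$
$F = -11$ ($F = \left(3 \left(5 + 3\right) - 11\right) - 24 = \left(3 \cdot 8 - 11\right) - 24 = \left(24 - 11\right) - 24 = 13 - 24 = -11$)
$b = -45$ ($b = -172 + 127 = -45$)
$b + F = -45 - 11 = -56$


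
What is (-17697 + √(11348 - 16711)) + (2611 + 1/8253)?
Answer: -124504757/8253 + I*√5363 ≈ -15086.0 + 73.233*I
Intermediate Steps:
(-17697 + √(11348 - 16711)) + (2611 + 1/8253) = (-17697 + √(-5363)) + (2611 + 1/8253) = (-17697 + I*√5363) + 21548584/8253 = -124504757/8253 + I*√5363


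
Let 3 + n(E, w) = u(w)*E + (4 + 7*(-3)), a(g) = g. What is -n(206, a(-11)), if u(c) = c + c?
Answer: 4552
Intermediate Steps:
u(c) = 2*c
n(E, w) = -20 + 2*E*w (n(E, w) = -3 + ((2*w)*E + (4 + 7*(-3))) = -3 + (2*E*w + (4 - 21)) = -3 + (2*E*w - 17) = -3 + (-17 + 2*E*w) = -20 + 2*E*w)
-n(206, a(-11)) = -(-20 + 2*206*(-11)) = -(-20 - 4532) = -1*(-4552) = 4552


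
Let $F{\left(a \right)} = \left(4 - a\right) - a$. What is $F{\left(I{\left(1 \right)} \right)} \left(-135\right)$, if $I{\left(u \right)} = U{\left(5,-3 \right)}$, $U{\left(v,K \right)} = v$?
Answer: $810$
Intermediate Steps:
$I{\left(u \right)} = 5$
$F{\left(a \right)} = 4 - 2 a$
$F{\left(I{\left(1 \right)} \right)} \left(-135\right) = \left(4 - 10\right) \left(-135\right) = \left(-6\right) \left(-135\right) = 810$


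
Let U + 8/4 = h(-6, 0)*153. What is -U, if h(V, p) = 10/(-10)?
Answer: 155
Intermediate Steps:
h(V, p) = -1 (h(V, p) = 10*(-⅒) = -1)
U = -155 (U = -2 - 1*153 = -2 - 153 = -155)
-U = -1*(-155) = 155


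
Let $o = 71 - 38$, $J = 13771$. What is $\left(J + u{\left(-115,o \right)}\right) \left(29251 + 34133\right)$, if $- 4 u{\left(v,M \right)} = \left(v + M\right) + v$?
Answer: $875982726$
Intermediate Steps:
$o = 33$ ($o = 71 - 38 = 33$)
$u{\left(v,M \right)} = - \frac{v}{2} - \frac{M}{4}$ ($u{\left(v,M \right)} = - \frac{\left(v + M\right) + v}{4} = - \frac{\left(M + v\right) + v}{4} = - \frac{M + 2 v}{4} = - \frac{v}{2} - \frac{M}{4}$)
$\left(J + u{\left(-115,o \right)}\right) \left(29251 + 34133\right) = \left(13771 - - \frac{197}{4}\right) \left(29251 + 34133\right) = \left(13771 + \left(\frac{115}{2} - \frac{33}{4}\right)\right) 63384 = \left(13771 + \frac{197}{4}\right) 63384 = \frac{55281}{4} \cdot 63384 = 875982726$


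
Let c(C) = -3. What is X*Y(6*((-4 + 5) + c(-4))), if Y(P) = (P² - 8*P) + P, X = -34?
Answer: -7752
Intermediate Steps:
Y(P) = P² - 7*P
X*Y(6*((-4 + 5) + c(-4))) = -34*6*((-4 + 5) - 3)*(-7 + 6*((-4 + 5) - 3)) = -34*6*(1 - 3)*(-7 + 6*(1 - 3)) = -34*6*(-2)*(-7 + 6*(-2)) = -(-408)*(-7 - 12) = -(-408)*(-19) = -34*228 = -7752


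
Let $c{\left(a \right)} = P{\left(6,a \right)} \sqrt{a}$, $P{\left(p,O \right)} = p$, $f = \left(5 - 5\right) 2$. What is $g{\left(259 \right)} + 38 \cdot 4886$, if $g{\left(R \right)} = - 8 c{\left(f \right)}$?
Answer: $185668$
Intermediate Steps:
$f = 0$ ($f = 0 \cdot 2 = 0$)
$c{\left(a \right)} = 6 \sqrt{a}$
$g{\left(R \right)} = 0$ ($g{\left(R \right)} = - 8 \cdot 6 \sqrt{0} = - 8 \cdot 6 \cdot 0 = \left(-8\right) 0 = 0$)
$g{\left(259 \right)} + 38 \cdot 4886 = 0 + 38 \cdot 4886 = 0 + 185668 = 185668$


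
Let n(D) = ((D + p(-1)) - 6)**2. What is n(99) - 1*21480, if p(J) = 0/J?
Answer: -12831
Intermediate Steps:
p(J) = 0
n(D) = (-6 + D)**2 (n(D) = ((D + 0) - 6)**2 = (D - 6)**2 = (-6 + D)**2)
n(99) - 1*21480 = (-6 + 99)**2 - 1*21480 = 93**2 - 21480 = 8649 - 21480 = -12831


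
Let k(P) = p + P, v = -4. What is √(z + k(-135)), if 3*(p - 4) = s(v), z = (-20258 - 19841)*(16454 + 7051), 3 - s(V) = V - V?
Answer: 5*I*√37701085 ≈ 30701.0*I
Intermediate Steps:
s(V) = 3 (s(V) = 3 - (V - V) = 3 - 1*0 = 3 + 0 = 3)
z = -942526995 (z = -40099*23505 = -942526995)
p = 5 (p = 4 + (⅓)*3 = 4 + 1 = 5)
k(P) = 5 + P
√(z + k(-135)) = √(-942526995 + (5 - 135)) = √(-942526995 - 130) = √(-942527125) = 5*I*√37701085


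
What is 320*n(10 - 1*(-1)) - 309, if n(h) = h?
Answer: 3211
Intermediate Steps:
320*n(10 - 1*(-1)) - 309 = 320*(10 - 1*(-1)) - 309 = 320*(10 + 1) - 309 = 320*11 - 309 = 3520 - 309 = 3211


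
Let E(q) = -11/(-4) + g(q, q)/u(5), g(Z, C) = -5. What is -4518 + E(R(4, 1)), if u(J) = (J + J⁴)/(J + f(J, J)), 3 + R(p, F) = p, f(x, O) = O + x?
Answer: -379291/84 ≈ -4515.4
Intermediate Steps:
R(p, F) = -3 + p
u(J) = (J + J⁴)/(3*J) (u(J) = (J + J⁴)/(J + (J + J)) = (J + J⁴)/(J + 2*J) = (J + J⁴)/((3*J)) = (J + J⁴)*(1/(3*J)) = (J + J⁴)/(3*J))
E(q) = 221/84 (E(q) = -11/(-4) - 5/(⅓ + (⅓)*5³) = -11*(-¼) - 5/(⅓ + (⅓)*125) = 11/4 - 5/(⅓ + 125/3) = 11/4 - 5/42 = 221/84)
-4518 + E(R(4, 1)) = -4518 + 221/84 = -379291/84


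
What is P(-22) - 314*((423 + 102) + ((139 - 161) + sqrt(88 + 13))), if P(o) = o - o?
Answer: -157942 - 314*sqrt(101) ≈ -1.6110e+5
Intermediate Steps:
P(o) = 0
P(-22) - 314*((423 + 102) + ((139 - 161) + sqrt(88 + 13))) = 0 - 314*((423 + 102) + ((139 - 161) + sqrt(88 + 13))) = 0 - 314*(525 + (-22 + sqrt(101))) = 0 - 314*(503 + sqrt(101)) = 0 + (-157942 - 314*sqrt(101)) = -157942 - 314*sqrt(101)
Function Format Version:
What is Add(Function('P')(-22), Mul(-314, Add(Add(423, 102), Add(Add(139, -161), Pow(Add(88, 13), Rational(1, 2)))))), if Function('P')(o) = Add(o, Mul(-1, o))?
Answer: Add(-157942, Mul(-314, Pow(101, Rational(1, 2)))) ≈ -1.6110e+5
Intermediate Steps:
Function('P')(o) = 0
Add(Function('P')(-22), Mul(-314, Add(Add(423, 102), Add(Add(139, -161), Pow(Add(88, 13), Rational(1, 2)))))) = Add(0, Mul(-314, Add(Add(423, 102), Add(Add(139, -161), Pow(Add(88, 13), Rational(1, 2)))))) = Add(0, Mul(-314, Add(525, Add(-22, Pow(101, Rational(1, 2)))))) = Add(0, Mul(-314, Add(503, Pow(101, Rational(1, 2))))) = Add(0, Add(-157942, Mul(-314, Pow(101, Rational(1, 2))))) = Add(-157942, Mul(-314, Pow(101, Rational(1, 2))))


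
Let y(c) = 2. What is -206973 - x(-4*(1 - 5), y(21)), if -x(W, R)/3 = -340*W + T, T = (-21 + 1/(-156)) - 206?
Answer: -11646649/52 ≈ -2.2397e+5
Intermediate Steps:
T = -35413/156 (T = (-21 - 1/156) - 206 = -3277/156 - 206 = -35413/156 ≈ -227.01)
x(W, R) = 35413/52 + 1020*W (x(W, R) = -3*(-340*W - 35413/156) = -3*(-35413/156 - 340*W) = 35413/52 + 1020*W)
-206973 - x(-4*(1 - 5), y(21)) = -206973 - (35413/52 + 1020*(-4*(1 - 5))) = -206973 - (35413/52 + 1020*(-4*(-4))) = -206973 - (35413/52 + 1020*16) = -206973 - (35413/52 + 16320) = -206973 - 1*884053/52 = -206973 - 884053/52 = -11646649/52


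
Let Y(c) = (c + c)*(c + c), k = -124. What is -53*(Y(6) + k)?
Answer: -1060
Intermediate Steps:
Y(c) = 4*c**2 (Y(c) = (2*c)*(2*c) = 4*c**2)
-53*(Y(6) + k) = -53*(4*6**2 - 124) = -53*(4*36 - 124) = -53*(144 - 124) = -53*20 = -1060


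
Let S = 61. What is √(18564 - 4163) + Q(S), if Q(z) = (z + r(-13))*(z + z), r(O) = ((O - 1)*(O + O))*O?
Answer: -569862 + √14401 ≈ -5.6974e+5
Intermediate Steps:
r(O) = 2*O²*(-1 + O) (r(O) = ((-1 + O)*(2*O))*O = (2*O*(-1 + O))*O = 2*O²*(-1 + O))
Q(z) = 2*z*(-4732 + z) (Q(z) = (z + 2*(-13)²*(-1 - 13))*(z + z) = (z + 2*169*(-14))*(2*z) = (z - 4732)*(2*z) = (-4732 + z)*(2*z) = 2*z*(-4732 + z))
√(18564 - 4163) + Q(S) = √(18564 - 4163) + 2*61*(-4732 + 61) = √14401 + 2*61*(-4671) = √14401 - 569862 = -569862 + √14401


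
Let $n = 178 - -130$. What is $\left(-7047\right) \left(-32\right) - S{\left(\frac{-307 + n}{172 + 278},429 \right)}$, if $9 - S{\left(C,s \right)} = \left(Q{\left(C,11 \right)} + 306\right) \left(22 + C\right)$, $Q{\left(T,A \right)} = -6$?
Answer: $\frac{696287}{3} \approx 2.321 \cdot 10^{5}$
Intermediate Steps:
$n = 308$ ($n = 178 + 130 = 308$)
$S{\left(C,s \right)} = -6591 - 300 C$ ($S{\left(C,s \right)} = 9 - \left(-6 + 306\right) \left(22 + C\right) = 9 - 300 \left(22 + C\right) = 9 - \left(6600 + 300 C\right) = -6591 - 300 C$)
$\left(-7047\right) \left(-32\right) - S{\left(\frac{-307 + n}{172 + 278},429 \right)} = \left(-7047\right) \left(-32\right) - \left(-6591 - 300 \frac{-307 + 308}{172 + 278}\right) = 225504 - \left(-6591 - 300 \cdot 1 \cdot \frac{1}{450}\right) = 225504 - \left(-6591 - \frac{2}{3}\right) = 225504 - - \frac{19775}{3} = 225504 + \frac{19775}{3} = \frac{696287}{3}$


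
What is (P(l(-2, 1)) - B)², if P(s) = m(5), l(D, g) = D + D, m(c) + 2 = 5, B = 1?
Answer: 4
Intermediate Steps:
m(c) = 3 (m(c) = -2 + 5 = 3)
l(D, g) = 2*D
P(s) = 3
(P(l(-2, 1)) - B)² = (3 - 1*1)² = (3 - 1)² = 2² = 4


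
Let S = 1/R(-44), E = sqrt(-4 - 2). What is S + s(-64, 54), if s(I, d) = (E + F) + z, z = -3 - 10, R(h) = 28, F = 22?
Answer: 253/28 + I*sqrt(6) ≈ 9.0357 + 2.4495*I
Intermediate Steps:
E = I*sqrt(6) (E = sqrt(-6) = I*sqrt(6) ≈ 2.4495*I)
z = -13
s(I, d) = 9 + I*sqrt(6) (s(I, d) = (I*sqrt(6) + 22) - 13 = (22 + I*sqrt(6)) - 13 = 9 + I*sqrt(6))
S = 1/28 ≈ 0.035714
S + s(-64, 54) = 1/28 + (9 + I*sqrt(6)) = 253/28 + I*sqrt(6)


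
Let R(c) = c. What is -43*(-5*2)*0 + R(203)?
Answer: 203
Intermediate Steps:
-43*(-5*2)*0 + R(203) = -43*(-5*2)*0 + 203 = -(-430)*0 + 203 = -43*0 + 203 = 0 + 203 = 203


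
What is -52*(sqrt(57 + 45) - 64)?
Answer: 3328 - 52*sqrt(102) ≈ 2802.8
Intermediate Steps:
-52*(sqrt(57 + 45) - 64) = -52*(sqrt(102) - 64) = -52*(-64 + sqrt(102)) = 3328 - 52*sqrt(102)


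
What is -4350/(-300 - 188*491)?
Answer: 2175/46304 ≈ 0.046972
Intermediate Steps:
-4350/(-300 - 188*491) = -4350/(-300 - 92308) = -4350/(-92608) = -4350*(-1/92608) = 2175/46304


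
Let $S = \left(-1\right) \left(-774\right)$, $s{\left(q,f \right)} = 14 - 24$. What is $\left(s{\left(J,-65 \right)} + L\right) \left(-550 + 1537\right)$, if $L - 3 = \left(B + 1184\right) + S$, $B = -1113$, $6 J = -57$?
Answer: $827106$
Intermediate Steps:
$J = - \frac{19}{2}$ ($J = \frac{1}{6} \left(-57\right) = - \frac{19}{2} \approx -9.5$)
$s{\left(q,f \right)} = -10$
$S = 774$
$L = 848$ ($L = 3 + \left(\left(-1113 + 1184\right) + 774\right) = 3 + \left(71 + 774\right) = 3 + 845 = 848$)
$\left(s{\left(J,-65 \right)} + L\right) \left(-550 + 1537\right) = \left(-10 + 848\right) \left(-550 + 1537\right) = 838 \cdot 987 = 827106$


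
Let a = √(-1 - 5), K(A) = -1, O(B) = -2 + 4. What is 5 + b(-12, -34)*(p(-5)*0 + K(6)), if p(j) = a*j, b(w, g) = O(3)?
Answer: 3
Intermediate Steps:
O(B) = 2
b(w, g) = 2
a = I*√6 (a = √(-6) = I*√6 ≈ 2.4495*I)
p(j) = I*j*√6 (p(j) = (I*√6)*j = I*j*√6)
5 + b(-12, -34)*(p(-5)*0 + K(6)) = 5 + 2*((I*(-5)*√6)*0 - 1) = 5 + 2*(-5*I*√6*0 - 1) = 5 + 2*(0 - 1) = 5 + 2*(-1) = 5 - 2 = 3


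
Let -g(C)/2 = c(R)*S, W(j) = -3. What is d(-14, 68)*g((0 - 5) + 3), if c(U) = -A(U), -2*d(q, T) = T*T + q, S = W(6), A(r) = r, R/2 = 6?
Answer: 165960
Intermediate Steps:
R = 12 (R = 2*6 = 12)
S = -3
d(q, T) = -q/2 - T**2/2 (d(q, T) = -(T*T + q)/2 = -(T**2 + q)/2 = -(q + T**2)/2 = -q/2 - T**2/2)
c(U) = -U
g(C) = -72 (g(C) = -2*(-1*12)*(-3) = -(-24)*(-3) = -2*36 = -72)
d(-14, 68)*g((0 - 5) + 3) = (-1/2*(-14) - 1/2*68**2)*(-72) = (7 - 1/2*4624)*(-72) = (7 - 2312)*(-72) = -2305*(-72) = 165960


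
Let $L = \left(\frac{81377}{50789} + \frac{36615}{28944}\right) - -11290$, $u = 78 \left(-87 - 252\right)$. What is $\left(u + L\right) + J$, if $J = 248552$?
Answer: $\frac{114370269289841}{490012272} \approx 2.334 \cdot 10^{5}$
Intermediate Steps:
$u = -26442$ ($u = 78 \left(-339\right) = -26442$)
$L = \frac{5533643555921}{490012272}$ ($L = \left(81377 \cdot \frac{1}{50789} + 36615 \cdot \frac{1}{28944}\right) + 11290 = \left(\frac{81377}{50789} + \frac{12205}{9648}\right) + 11290 = \frac{1405005041}{490012272} + 11290 = \frac{5533643555921}{490012272} \approx 11293.0$)
$\left(u + L\right) + J = \left(-26442 + \frac{5533643555921}{490012272}\right) + 248552 = - \frac{7423260940303}{490012272} + 248552 = \frac{114370269289841}{490012272}$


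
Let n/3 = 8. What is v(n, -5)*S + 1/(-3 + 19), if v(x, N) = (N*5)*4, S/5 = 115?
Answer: -919999/16 ≈ -57500.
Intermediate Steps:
n = 24 (n = 3*8 = 24)
S = 575 (S = 5*115 = 575)
v(x, N) = 20*N (v(x, N) = (5*N)*4 = 20*N)
v(n, -5)*S + 1/(-3 + 19) = (20*(-5))*575 + 1/(-3 + 19) = -100*575 + 1/16 = -57500 + 1/16 = -919999/16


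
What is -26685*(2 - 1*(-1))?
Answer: -80055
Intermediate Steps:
-26685*(2 - 1*(-1)) = -26685*(2 + 1) = -26685*3 = -80055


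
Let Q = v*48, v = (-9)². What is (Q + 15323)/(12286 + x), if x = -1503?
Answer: 19211/10783 ≈ 1.7816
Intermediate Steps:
v = 81
Q = 3888 (Q = 81*48 = 3888)
(Q + 15323)/(12286 + x) = (3888 + 15323)/(12286 - 1503) = 19211/10783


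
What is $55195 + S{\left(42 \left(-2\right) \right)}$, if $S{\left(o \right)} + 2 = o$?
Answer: $55109$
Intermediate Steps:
$S{\left(o \right)} = -2 + o$
$55195 + S{\left(42 \left(-2\right) \right)} = 55195 + \left(-2 + 42 \left(-2\right)\right) = 55195 - 86 = 55109$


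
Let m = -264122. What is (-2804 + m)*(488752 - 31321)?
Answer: -122100227106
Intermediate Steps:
(-2804 + m)*(488752 - 31321) = (-2804 - 264122)*(488752 - 31321) = -266926*457431 = -122100227106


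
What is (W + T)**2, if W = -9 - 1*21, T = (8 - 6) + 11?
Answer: 289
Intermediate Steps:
T = 13 (T = 2 + 11 = 13)
W = -30 (W = -9 - 21 = -30)
(W + T)**2 = (-30 + 13)**2 = (-17)**2 = 289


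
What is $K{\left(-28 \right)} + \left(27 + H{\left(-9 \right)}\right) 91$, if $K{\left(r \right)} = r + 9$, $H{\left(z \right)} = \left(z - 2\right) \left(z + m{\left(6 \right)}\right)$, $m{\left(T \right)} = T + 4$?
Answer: $1437$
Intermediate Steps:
$m{\left(T \right)} = 4 + T$
$H{\left(z \right)} = \left(-2 + z\right) \left(10 + z\right)$ ($H{\left(z \right)} = \left(z - 2\right) \left(z + \left(4 + 6\right)\right) = \left(-2 + z\right) \left(z + 10\right) = \left(-2 + z\right) \left(10 + z\right)$)
$K{\left(r \right)} = 9 + r$
$K{\left(-28 \right)} + \left(27 + H{\left(-9 \right)}\right) 91 = \left(9 - 28\right) + \left(27 + \left(-20 + \left(-9\right)^{2} + 8 \left(-9\right)\right)\right) 91 = -19 + \left(27 - 11\right) 91 = -19 + 16 \cdot 91 = -19 + 1456 = 1437$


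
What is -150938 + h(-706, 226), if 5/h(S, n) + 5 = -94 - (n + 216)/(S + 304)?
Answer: -2970158969/19678 ≈ -1.5094e+5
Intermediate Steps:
h(S, n) = 5/(-99 - (216 + n)/(304 + S)) (h(S, n) = 5/(-5 + (-94 - (n + 216)/(S + 304))) = 5/(-5 + (-94 - (216 + n)/(304 + S))) = 5/(-99 - (216 + n)/(304 + S)))
-150938 + h(-706, 226) = -150938 + 5*(-304 - 1*(-706))/(30312 + 226 + 99*(-706)) = -150938 + 5*(-304 + 706)/(30312 + 226 - 69894) = -150938 + 5*402/(-39356) = -150938 + 5*(-1/39356)*402 = -150938 - 1005/19678 = -2970158969/19678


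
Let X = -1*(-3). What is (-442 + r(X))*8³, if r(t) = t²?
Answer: -221696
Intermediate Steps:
X = 3
(-442 + r(X))*8³ = (-442 + 3²)*8³ = (-442 + 9)*512 = -433*512 = -221696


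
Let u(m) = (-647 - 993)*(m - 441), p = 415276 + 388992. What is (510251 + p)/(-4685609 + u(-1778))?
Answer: -1314519/1046449 ≈ -1.2562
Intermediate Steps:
p = 804268
u(m) = 723240 - 1640*m (u(m) = -1640*(-441 + m) = 723240 - 1640*m)
(510251 + p)/(-4685609 + u(-1778)) = (510251 + 804268)/(-4685609 + (723240 - 1640*(-1778))) = 1314519/(-4685609 + (723240 + 2915920)) = 1314519/(-4685609 + 3639160) = 1314519/(-1046449) = 1314519*(-1/1046449) = -1314519/1046449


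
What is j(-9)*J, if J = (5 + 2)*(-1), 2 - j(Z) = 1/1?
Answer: -7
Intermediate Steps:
j(Z) = 1 (j(Z) = 2 - 1/1 = 2 - 1*1 = 2 - 1 = 1)
J = -7 (J = 7*(-1) = -7)
j(-9)*J = 1*(-7) = -7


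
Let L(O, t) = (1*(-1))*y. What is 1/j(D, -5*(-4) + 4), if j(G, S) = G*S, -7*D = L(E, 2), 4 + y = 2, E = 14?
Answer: -7/48 ≈ -0.14583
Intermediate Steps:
y = -2 (y = -4 + 2 = -2)
L(O, t) = 2 (L(O, t) = (1*(-1))*(-2) = -1*(-2) = 2)
D = -2/7 (D = -1/7*2 = -2/7 ≈ -0.28571)
1/j(D, -5*(-4) + 4) = 1/(-2*(-5*(-4) + 4)/7) = 1/(-2*(20 + 4)/7) = 1/(-2/7*24) = 1/(-48/7) = -7/48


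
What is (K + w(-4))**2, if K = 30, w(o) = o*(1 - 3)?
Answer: 1444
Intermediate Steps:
w(o) = -2*o (w(o) = o*(-2) = -2*o)
(K + w(-4))**2 = (30 - 2*(-4))**2 = (30 + 8)**2 = 38**2 = 1444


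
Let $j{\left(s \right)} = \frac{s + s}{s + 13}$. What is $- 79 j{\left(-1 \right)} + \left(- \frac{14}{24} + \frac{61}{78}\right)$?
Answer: $\frac{695}{52} \approx 13.365$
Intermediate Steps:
$j{\left(s \right)} = \frac{2 s}{13 + s}$
$- 79 j{\left(-1 \right)} + \left(- \frac{14}{24} + \frac{61}{78}\right) = - 79 \cdot 2 \left(-1\right) \frac{1}{13 - 1} + \left(- \frac{14}{24} + \frac{61}{78}\right) = - 79 \cdot 2 \left(-1\right) \frac{1}{12} + \left(\left(-14\right) \frac{1}{24} + 61 \cdot \frac{1}{78}\right) = - 79 \cdot 2 \left(-1\right) \frac{1}{12} + \left(- \frac{7}{12} + \frac{61}{78}\right) = \left(-79\right) \left(- \frac{1}{6}\right) + \frac{31}{156} = \frac{79}{6} + \frac{31}{156} = \frac{695}{52}$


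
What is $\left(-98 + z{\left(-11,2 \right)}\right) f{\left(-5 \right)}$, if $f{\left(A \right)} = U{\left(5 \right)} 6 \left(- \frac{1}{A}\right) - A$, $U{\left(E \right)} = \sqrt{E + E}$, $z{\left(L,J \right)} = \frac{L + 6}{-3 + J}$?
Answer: $-465 - \frac{558 \sqrt{10}}{5} \approx -817.91$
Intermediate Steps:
$z{\left(L,J \right)} = \frac{6 + L}{-3 + J}$
$U{\left(E \right)} = \sqrt{2} \sqrt{E}$ ($U{\left(E \right)} = \sqrt{2 E} = \sqrt{2} \sqrt{E}$)
$f{\left(A \right)} = - A - \frac{6 \sqrt{10}}{A}$ ($f{\left(A \right)} = \sqrt{2} \sqrt{5} \cdot 6 \left(- \frac{1}{A}\right) - A = \sqrt{10} \cdot 6 \left(- \frac{1}{A}\right) - A = 6 \sqrt{10} \left(- \frac{1}{A}\right) - A = - \frac{6 \sqrt{10}}{A} - A = - A - \frac{6 \sqrt{10}}{A}$)
$\left(-98 + z{\left(-11,2 \right)}\right) f{\left(-5 \right)} = \left(-98 + \frac{6 - 11}{-3 + 2}\right) \left(\left(-1\right) \left(-5\right) - \frac{6 \sqrt{10}}{-5}\right) = \left(-98 + \frac{1}{-1} \left(-5\right)\right) \left(5 - 6 \sqrt{10} \left(- \frac{1}{5}\right)\right) = \left(-98 - -5\right) \left(5 + \frac{6 \sqrt{10}}{5}\right) = \left(-98 + 5\right) \left(5 + \frac{6 \sqrt{10}}{5}\right) = - 93 \left(5 + \frac{6 \sqrt{10}}{5}\right) = -465 - \frac{558 \sqrt{10}}{5}$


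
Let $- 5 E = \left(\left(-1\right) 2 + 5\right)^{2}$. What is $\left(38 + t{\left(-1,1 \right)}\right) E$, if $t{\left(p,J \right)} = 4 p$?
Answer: $- \frac{306}{5} \approx -61.2$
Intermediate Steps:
$E = - \frac{9}{5}$ ($E = - \frac{\left(\left(-1\right) 2 + 5\right)^{2}}{5} = - \frac{\left(-2 + 5\right)^{2}}{5} = - \frac{3^{2}}{5} = \left(- \frac{1}{5}\right) 9 = - \frac{9}{5} \approx -1.8$)
$\left(38 + t{\left(-1,1 \right)}\right) E = \left(38 + 4 \left(-1\right)\right) \left(- \frac{9}{5}\right) = \left(38 - 4\right) \left(- \frac{9}{5}\right) = 34 \left(- \frac{9}{5}\right) = - \frac{306}{5}$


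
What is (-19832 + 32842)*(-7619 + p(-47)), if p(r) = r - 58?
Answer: -100489240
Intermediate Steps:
p(r) = -58 + r
(-19832 + 32842)*(-7619 + p(-47)) = (-19832 + 32842)*(-7619 + (-58 - 47)) = 13010*(-7619 - 105) = 13010*(-7724) = -100489240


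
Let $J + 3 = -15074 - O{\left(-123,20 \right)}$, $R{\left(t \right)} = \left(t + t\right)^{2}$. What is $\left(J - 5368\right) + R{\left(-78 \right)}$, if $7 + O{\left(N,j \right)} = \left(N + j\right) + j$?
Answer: $3981$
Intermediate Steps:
$O{\left(N,j \right)} = -7 + N + 2 j$ ($O{\left(N,j \right)} = -7 + \left(\left(N + j\right) + j\right) = -7 + \left(N + 2 j\right) = -7 + N + 2 j$)
$R{\left(t \right)} = 4 t^{2}$ ($R{\left(t \right)} = \left(2 t\right)^{2} = 4 t^{2}$)
$J = -14987$ ($J = -3 - \left(14944 + 40\right) = -3 - 14984 = -14987$)
$\left(J - 5368\right) + R{\left(-78 \right)} = \left(-14987 - 5368\right) + 4 \left(-78\right)^{2} = -20355 + 4 \cdot 6084 = -20355 + 24336 = 3981$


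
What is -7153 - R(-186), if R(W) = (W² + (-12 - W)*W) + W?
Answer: -9199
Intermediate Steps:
R(W) = W + W² + W*(-12 - W) (R(W) = (W² + W*(-12 - W)) + W = W + W² + W*(-12 - W))
-7153 - R(-186) = -7153 - (-11)*(-186) = -7153 - 1*2046 = -7153 - 2046 = -9199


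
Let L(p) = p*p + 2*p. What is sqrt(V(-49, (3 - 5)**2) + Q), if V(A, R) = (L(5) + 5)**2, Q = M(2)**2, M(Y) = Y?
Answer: 2*sqrt(401) ≈ 40.050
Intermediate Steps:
Q = 4 (Q = 2**2 = 4)
L(p) = p**2 + 2*p
V(A, R) = 1600 (V(A, R) = (5*(2 + 5) + 5)**2 = (5*7 + 5)**2 = (35 + 5)**2 = 40**2 = 1600)
sqrt(V(-49, (3 - 5)**2) + Q) = sqrt(1600 + 4) = sqrt(1604) = 2*sqrt(401)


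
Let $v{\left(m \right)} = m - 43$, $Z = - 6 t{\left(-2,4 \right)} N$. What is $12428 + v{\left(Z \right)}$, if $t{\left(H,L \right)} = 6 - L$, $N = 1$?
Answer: $12373$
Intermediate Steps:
$Z = -12$ ($Z = - 6 \left(6 - 4\right) 1 = \left(-6\right) 2 \cdot 1 = \left(-12\right) 1 = -12$)
$v{\left(m \right)} = -43 + m$
$12428 + v{\left(Z \right)} = 12428 - 55 = 12373$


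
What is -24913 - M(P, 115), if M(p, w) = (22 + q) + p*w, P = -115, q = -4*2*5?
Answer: -11670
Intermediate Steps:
q = -40 (q = -8*5 = -40)
M(p, w) = -18 + p*w (M(p, w) = (22 - 40) + p*w = -18 + p*w)
-24913 - M(P, 115) = -24913 - (-18 - 115*115) = -24913 - (-18 - 13225) = -24913 - 1*(-13243) = -24913 + 13243 = -11670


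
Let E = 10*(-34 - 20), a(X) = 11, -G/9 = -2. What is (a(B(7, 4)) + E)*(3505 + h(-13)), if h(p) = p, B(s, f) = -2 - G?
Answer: -1847268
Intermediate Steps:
G = 18 (G = -9*(-2) = 18)
B(s, f) = -20 (B(s, f) = -2 - 1*18 = -2 - 18 = -20)
E = -540 (E = 10*(-54) = -540)
(a(B(7, 4)) + E)*(3505 + h(-13)) = (11 - 540)*(3505 - 13) = -529*3492 = -1847268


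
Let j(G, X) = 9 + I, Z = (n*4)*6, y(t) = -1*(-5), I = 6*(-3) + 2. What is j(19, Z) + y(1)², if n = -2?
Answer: 18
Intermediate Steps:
I = -16 (I = -18 + 2 = -16)
y(t) = 5
Z = -48 (Z = -2*4*6 = -8*6 = -48)
j(G, X) = -7 (j(G, X) = 9 - 16 = -7)
j(19, Z) + y(1)² = -7 + 5² = -7 + 25 = 18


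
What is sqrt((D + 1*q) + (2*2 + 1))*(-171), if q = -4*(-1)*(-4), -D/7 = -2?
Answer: -171*sqrt(3) ≈ -296.18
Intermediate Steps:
D = 14 (D = -7*(-2) = 14)
q = -16 (q = 4*(-4) = -16)
sqrt((D + 1*q) + (2*2 + 1))*(-171) = sqrt((14 + 1*(-16)) + (2*2 + 1))*(-171) = sqrt((14 - 16) + (4 + 1))*(-171) = sqrt(-2 + 5)*(-171) = sqrt(3)*(-171) = -171*sqrt(3)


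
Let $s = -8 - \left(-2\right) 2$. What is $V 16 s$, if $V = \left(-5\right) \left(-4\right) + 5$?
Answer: $-1600$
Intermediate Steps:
$V = 25$ ($V = 20 + 5 = 25$)
$s = -4$ ($s = -8 - -4 = -8 + 4 = -4$)
$V 16 s = 25 \cdot 16 \left(-4\right) = 400 \left(-4\right) = -1600$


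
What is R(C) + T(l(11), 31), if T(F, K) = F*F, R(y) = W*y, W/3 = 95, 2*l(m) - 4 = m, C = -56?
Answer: -63615/4 ≈ -15904.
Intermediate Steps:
l(m) = 2 + m/2
W = 285 (W = 3*95 = 285)
R(y) = 285*y
T(F, K) = F**2
R(C) + T(l(11), 31) = 285*(-56) + (2 + (1/2)*11)**2 = -15960 + (2 + 11/2)**2 = -15960 + (15/2)**2 = -15960 + 225/4 = -63615/4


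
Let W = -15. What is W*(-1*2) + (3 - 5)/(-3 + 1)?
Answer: 31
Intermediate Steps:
W*(-1*2) + (3 - 5)/(-3 + 1) = -(-15)*2 + (3 - 5)/(-3 + 1) = -15*(-2) - 2/(-2) = 30 - 2*(-½) = 30 + 1 = 31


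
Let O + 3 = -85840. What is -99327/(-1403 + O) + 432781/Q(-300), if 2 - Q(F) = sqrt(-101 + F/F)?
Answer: 6293929355/756132 + 2163905*I/52 ≈ 8323.8 + 41614.0*I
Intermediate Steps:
O = -85843 (O = -3 - 85840 = -85843)
Q(F) = 2 - 10*I (Q(F) = 2 - sqrt(-101 + F/F) = 2 - sqrt(-101 + 1) = 2 - sqrt(-100) = 2 - 10*I)
-99327/(-1403 + O) + 432781/Q(-300) = -99327/(-1403 - 85843) + 432781/(2 - 10*I) = -99327/(-87246) + 432781*((2 + 10*I)/104) = -99327*(-1/87246) + 432781*(2 + 10*I)/104 = 33109/29082 + 432781*(2 + 10*I)/104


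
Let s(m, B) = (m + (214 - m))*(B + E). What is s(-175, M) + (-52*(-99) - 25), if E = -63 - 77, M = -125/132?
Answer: -1652617/66 ≈ -25040.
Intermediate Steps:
M = -125/132 (M = -125*1/132 = -125/132 ≈ -0.94697)
E = -140
s(m, B) = -29960 + 214*B (s(m, B) = (m + (214 - m))*(B - 140) = 214*(-140 + B) = -29960 + 214*B)
s(-175, M) + (-52*(-99) - 25) = (-29960 + 214*(-125/132)) + (-52*(-99) - 25) = (-29960 - 13375/66) + (5148 - 25) = -1990735/66 + 5123 = -1652617/66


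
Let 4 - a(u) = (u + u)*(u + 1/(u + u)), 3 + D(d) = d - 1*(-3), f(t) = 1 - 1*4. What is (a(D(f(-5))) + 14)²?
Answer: 1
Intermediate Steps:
f(t) = -3 (f(t) = 1 - 4 = -3)
D(d) = d (D(d) = -3 + (d - 1*(-3)) = -3 + (d + 3) = -3 + (3 + d) = d)
a(u) = 4 - 2*u*(u + 1/(2*u)) (a(u) = 4 - (u + u)*(u + 1/(u + u)) = 4 - 2*u*(u + 1/(2*u)))
(a(D(f(-5))) + 14)² = ((3 - 2*(-3)²) + 14)² = ((3 - 2*9) + 14)² = ((3 - 18) + 14)² = (-15 + 14)² = (-1)² = 1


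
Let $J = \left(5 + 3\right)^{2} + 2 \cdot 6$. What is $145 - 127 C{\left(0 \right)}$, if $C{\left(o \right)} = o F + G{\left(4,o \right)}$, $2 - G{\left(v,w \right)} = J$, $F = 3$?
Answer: $9543$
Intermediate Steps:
$J = 76$ ($J = 8^{2} + 12 = 64 + 12 = 76$)
$G{\left(v,w \right)} = -74$ ($G{\left(v,w \right)} = 2 - 76 = -74$)
$C{\left(o \right)} = -74 + 3 o$ ($C{\left(o \right)} = o 3 - 74 = 3 o - 74 = -74 + 3 o$)
$145 - 127 C{\left(0 \right)} = 145 - 127 \left(-74 + 3 \cdot 0\right) = 145 - 127 \left(-74 + 0\right) = 145 - -9398 = 145 + 9398 = 9543$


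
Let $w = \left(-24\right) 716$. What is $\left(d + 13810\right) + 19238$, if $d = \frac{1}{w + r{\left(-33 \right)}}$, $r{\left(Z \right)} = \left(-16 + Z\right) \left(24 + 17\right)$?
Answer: $\frac{634290263}{19193} \approx 33048.0$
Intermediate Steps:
$r{\left(Z \right)} = -656 + 41 Z$ ($r{\left(Z \right)} = \left(-16 + Z\right) 41 = -656 + 41 Z$)
$w = -17184$
$d = - \frac{1}{19193}$ ($d = \frac{1}{-17184 + \left(-656 + 41 \left(-33\right)\right)} = \frac{1}{-17184 - 2009} = \frac{1}{-19193} = - \frac{1}{19193} \approx -5.2102 \cdot 10^{-5}$)
$\left(d + 13810\right) + 19238 = \left(- \frac{1}{19193} + 13810\right) + 19238 = \frac{265055329}{19193} + 19238 = \frac{634290263}{19193}$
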